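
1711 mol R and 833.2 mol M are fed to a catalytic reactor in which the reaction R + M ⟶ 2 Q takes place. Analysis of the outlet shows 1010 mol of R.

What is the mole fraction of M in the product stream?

0.052

For R: n = n₀ − 1ξ → 1010 = 1711 − 1ξ, giving ξ = 701 mol.
Outlet amounts (n = n₀ + ν ξ):
  R: 1711 − 1(701) = 1010
  M: 833.2 − 1(701) = 132.2
  Q: 0 + 2(701) = 1402
Total out = 2544 mol; y_M = 132.2 / 2544 = 0.05196.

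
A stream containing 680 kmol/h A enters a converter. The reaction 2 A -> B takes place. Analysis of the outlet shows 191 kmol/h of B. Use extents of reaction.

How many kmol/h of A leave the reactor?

298 kmol/h

For B: n = n₀ + 1ξ → 191 = 0 + 1ξ, giving ξ = 191 kmol/h.
Outlet amounts (n = n₀ + ν ξ):
  A: 680 − 2(191) = 298
  B: 0 + 1(191) = 191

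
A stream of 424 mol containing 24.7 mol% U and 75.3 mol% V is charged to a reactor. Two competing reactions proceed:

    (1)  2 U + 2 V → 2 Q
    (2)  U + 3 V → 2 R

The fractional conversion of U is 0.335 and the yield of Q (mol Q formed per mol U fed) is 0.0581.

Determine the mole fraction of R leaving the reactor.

Yield of Q: 2ξ₁ / 104.7 = 0.0581 → ξ₁ = 3.042 mol.
Conversion of U: 2ξ₁ + 1ξ₂ = 0.335 × 104.7 = 35.08 → ξ₂ = 29 mol.
Outlet amounts (n = n₀ + Σ ν·ξ):
  U: 104.7 − 2(3.042) − 1(29) = 69.64
  V: 319.3 − 2(3.042) − 3(29) = 226.2
  Q: 0 + 2(3.042) = 6.085
  R: 0 + 2(29) = 58
Total out = 359.9 mol; y_R = 58 / 359.9 = 0.1611.

0.161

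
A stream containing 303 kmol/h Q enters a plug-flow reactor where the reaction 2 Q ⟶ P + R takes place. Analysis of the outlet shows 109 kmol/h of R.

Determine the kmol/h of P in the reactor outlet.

For R: n = n₀ + 1ξ → 109 = 0 + 1ξ, giving ξ = 109 kmol/h.
Outlet amounts (n = n₀ + ν ξ):
  Q: 303 − 2(109) = 85
  P: 0 + 1(109) = 109
  R: 0 + 1(109) = 109

109 kmol/h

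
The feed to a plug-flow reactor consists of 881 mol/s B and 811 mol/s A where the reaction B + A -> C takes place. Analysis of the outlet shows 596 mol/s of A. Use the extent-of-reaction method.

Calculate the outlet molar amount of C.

For A: n = n₀ − 1ξ → 596 = 811 − 1ξ, giving ξ = 215 mol/s.
Outlet amounts (n = n₀ + ν ξ):
  B: 881 − 1(215) = 666
  A: 811 − 1(215) = 596
  C: 0 + 1(215) = 215

215 mol/s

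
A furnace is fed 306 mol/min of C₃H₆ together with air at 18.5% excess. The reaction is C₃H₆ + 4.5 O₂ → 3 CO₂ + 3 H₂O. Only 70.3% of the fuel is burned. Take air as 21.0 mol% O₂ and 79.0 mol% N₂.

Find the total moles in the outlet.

Stoichiometric O₂ = 4.5 × 306 = 1377 mol/min; O₂ fed = 1377 × 1.185 = 1632 mol/min.
N₂ fed = 1632 × 79/21 = 6138 mol/min.
Fuel reacted = 0.703 × 306 → ξ = 215.1 mol/min.
Outlet (n = n₀ + ν ξ):
  C₃H₆: 306 − 1(215.1) = 90.88
  O₂: 1632 − 4.5(215.1) = 663.7
  N₂: 6138 (inert)
  CO₂: 0 + 3(215.1) = 645.4
  H₂O: 0 + 3(215.1) = 645.4
Total out = 90.88 + 663.7 + 6138 + 645.4 + 645.4 = 8184 mol/min.

8180 mol/min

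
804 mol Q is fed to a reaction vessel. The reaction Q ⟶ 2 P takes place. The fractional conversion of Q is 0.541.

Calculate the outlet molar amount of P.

Q reacted = 0.541 × 804 = 435 mol; ν_Q = −1, so ξ = 435/1 = 435 mol.
Outlet amounts (n = n₀ + ν ξ):
  Q: 804 − 1(435) = 369
  P: 0 + 2(435) = 869.9

870 mol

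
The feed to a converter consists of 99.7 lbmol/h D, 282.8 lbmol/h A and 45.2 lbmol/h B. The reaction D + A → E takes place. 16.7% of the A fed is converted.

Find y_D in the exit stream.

A reacted = 0.167 × 282.8 = 47.23 lbmol/h; ν_A = −1, so ξ = 47.23/1 = 47.23 lbmol/h.
Outlet amounts (n = n₀ + ν ξ):
  D: 99.7 − 1(47.23) = 52.47
  A: 282.8 − 1(47.23) = 235.6
  E: 0 + 1(47.23) = 47.23
  B: 45.2 (inert)
Total out = 380.5 lbmol/h; y_D = 52.47 / 380.5 = 0.1379.

0.138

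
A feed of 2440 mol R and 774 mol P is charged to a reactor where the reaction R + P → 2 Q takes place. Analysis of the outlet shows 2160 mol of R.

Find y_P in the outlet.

For R: n = n₀ − 1ξ → 2160 = 2440 − 1ξ, giving ξ = 280 mol.
Outlet amounts (n = n₀ + ν ξ):
  R: 2440 − 1(280) = 2160
  P: 774 − 1(280) = 494
  Q: 0 + 2(280) = 560
Total out = 3214 mol; y_P = 494 / 3214 = 0.1537.

0.154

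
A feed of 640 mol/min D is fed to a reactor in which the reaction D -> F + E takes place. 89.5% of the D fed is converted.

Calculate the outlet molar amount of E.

D reacted = 0.895 × 640 = 572.8 mol/min; ν_D = −1, so ξ = 572.8/1 = 572.8 mol/min.
Outlet amounts (n = n₀ + ν ξ):
  D: 640 − 1(572.8) = 67.2
  F: 0 + 1(572.8) = 572.8
  E: 0 + 1(572.8) = 572.8

573 mol/min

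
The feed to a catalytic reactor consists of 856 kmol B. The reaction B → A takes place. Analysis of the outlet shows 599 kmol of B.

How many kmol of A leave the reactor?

For B: n = n₀ − 1ξ → 599 = 856 − 1ξ, giving ξ = 257 kmol.
Outlet amounts (n = n₀ + ν ξ):
  B: 856 − 1(257) = 599
  A: 0 + 1(257) = 257

257 kmol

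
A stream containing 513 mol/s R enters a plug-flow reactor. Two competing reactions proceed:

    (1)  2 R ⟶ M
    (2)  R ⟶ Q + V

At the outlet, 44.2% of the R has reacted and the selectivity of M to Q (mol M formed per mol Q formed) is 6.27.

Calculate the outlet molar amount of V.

16.7 mol/s

Conversion of R: R consumed = 0.442 × 513 = 226.7 mol/s = 2ξ₁ + 1ξ₂.
Selectivity: 1ξ₁ / (1ξ₂) = 6.27 → ξ₁ = 6.27 ξ₂.
Substitute: (2·6.27 + 1) ξ₂ = 226.7 → ξ₂ = 16.75 mol/s, ξ₁ = 105 mol/s.
Outlet amounts (n = n₀ + Σ ν·ξ):
  R: 513 − 2(105) − 1(16.75) = 286.3
  M: 0 + 1(105) = 105
  Q: 0 + 1(16.75) = 16.75
  V: 0 + 1(16.75) = 16.75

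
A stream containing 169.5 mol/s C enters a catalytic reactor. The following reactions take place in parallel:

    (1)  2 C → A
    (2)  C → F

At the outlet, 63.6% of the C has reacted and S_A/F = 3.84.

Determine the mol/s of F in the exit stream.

Conversion of C: C consumed = 0.636 × 169.5 = 107.8 mol/s = 2ξ₁ + 1ξ₂.
Selectivity: 1ξ₁ / (1ξ₂) = 3.84 → ξ₁ = 3.84 ξ₂.
Substitute: (2·3.84 + 1) ξ₂ = 107.8 → ξ₂ = 12.42 mol/s, ξ₁ = 47.69 mol/s.
Outlet amounts (n = n₀ + Σ ν·ξ):
  C: 169.5 − 2(47.69) − 1(12.42) = 61.7
  A: 0 + 1(47.69) = 47.69
  F: 0 + 1(12.42) = 12.42

12.4 mol/s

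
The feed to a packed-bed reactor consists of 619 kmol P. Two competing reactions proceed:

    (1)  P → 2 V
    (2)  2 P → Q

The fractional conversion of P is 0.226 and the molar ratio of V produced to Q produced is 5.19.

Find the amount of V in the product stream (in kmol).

158 kmol

Conversion of P: P consumed = 0.226 × 619 = 139.9 kmol = 1ξ₁ + 2ξ₂.
Selectivity: 2ξ₁ / (1ξ₂) = 5.19 → ξ₁ = 2.595 ξ₂.
Substitute: (1·2.595 + 2) ξ₂ = 139.9 → ξ₂ = 30.44 kmol, ξ₁ = 79 kmol.
Outlet amounts (n = n₀ + Σ ν·ξ):
  P: 619 − 1(79) − 2(30.44) = 479.1
  V: 0 + 2(79) = 158
  Q: 0 + 1(30.44) = 30.44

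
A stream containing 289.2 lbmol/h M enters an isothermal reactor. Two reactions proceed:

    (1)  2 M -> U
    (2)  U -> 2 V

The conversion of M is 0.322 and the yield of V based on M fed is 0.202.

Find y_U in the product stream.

0.0638

Conversion of M: M consumed = 2ξ₁ = 0.322 × 289.2 → ξ₁ = 46.56 lbmol/h.
Yield of V: 2ξ₂ / 289.2 = 0.202 → ξ₂ = 29.21 lbmol/h.
Outlet amounts (n = n₀ + Σ ν·ξ):
  M: 289.2 − 2(46.56) = 196.1
  U: 0 + 1(46.56) − 1(29.21) = 17.35
  V: 0 + 2(29.21) = 58.42
Total out = 271.8 lbmol/h; y_U = 17.35 / 271.8 = 0.06383.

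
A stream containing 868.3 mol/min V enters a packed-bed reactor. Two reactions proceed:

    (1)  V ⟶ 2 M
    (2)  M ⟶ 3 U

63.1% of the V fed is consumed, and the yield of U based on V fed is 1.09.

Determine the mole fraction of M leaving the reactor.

Conversion of V: V consumed = 1ξ₁ = 0.631 × 868.3 → ξ₁ = 547.9 mol/min.
Yield of U: 3ξ₂ / 868.3 = 1.09 → ξ₂ = 315.5 mol/min.
Outlet amounts (n = n₀ + Σ ν·ξ):
  V: 868.3 − 1(547.9) = 320.4
  M: 0 + 2(547.9) − 1(315.5) = 780.3
  U: 0 + 3(315.5) = 946.4
Total out = 2047 mol/min; y_M = 780.3 / 2047 = 0.3812.

0.381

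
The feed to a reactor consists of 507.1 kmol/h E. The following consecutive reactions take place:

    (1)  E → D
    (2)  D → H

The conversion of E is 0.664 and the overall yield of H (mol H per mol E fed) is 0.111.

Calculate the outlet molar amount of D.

280 kmol/h

Conversion of E: E consumed = 1ξ₁ = 0.664 × 507.1 → ξ₁ = 336.7 kmol/h.
Yield of H: 1ξ₂ / 507.1 = 0.111 → ξ₂ = 56.29 kmol/h.
Outlet amounts (n = n₀ + Σ ν·ξ):
  E: 507.1 − 1(336.7) = 170.4
  D: 0 + 1(336.7) − 1(56.29) = 280.4
  H: 0 + 1(56.29) = 56.29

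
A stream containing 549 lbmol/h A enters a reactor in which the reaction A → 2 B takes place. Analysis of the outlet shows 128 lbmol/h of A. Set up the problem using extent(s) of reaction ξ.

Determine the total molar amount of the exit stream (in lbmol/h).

For A: n = n₀ − 1ξ → 128 = 549 − 1ξ, giving ξ = 421 lbmol/h.
Outlet amounts (n = n₀ + ν ξ):
  A: 549 − 1(421) = 128
  B: 0 + 2(421) = 842
Total out = 128 + 842 = 970 lbmol/h.

970 lbmol/h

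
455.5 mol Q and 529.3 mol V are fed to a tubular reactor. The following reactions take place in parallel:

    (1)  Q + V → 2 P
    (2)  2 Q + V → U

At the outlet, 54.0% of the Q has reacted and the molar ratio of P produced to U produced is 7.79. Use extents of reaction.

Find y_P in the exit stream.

0.361

Conversion of Q: Q consumed = 0.54 × 455.5 = 246 mol = 1ξ₁ + 2ξ₂.
Selectivity: 2ξ₁ / (1ξ₂) = 7.79 → ξ₁ = 3.895 ξ₂.
Substitute: (1·3.895 + 2) ξ₂ = 246 → ξ₂ = 41.73 mol, ξ₁ = 162.5 mol.
Outlet amounts (n = n₀ + Σ ν·ξ):
  Q: 455.5 − 1(162.5) − 2(41.73) = 209.5
  V: 529.3 − 1(162.5) − 1(41.73) = 325.1
  P: 0 + 2(162.5) = 325
  U: 0 + 1(41.73) = 41.73
Total out = 901.3 mol; y_P = 325 / 901.3 = 0.3606.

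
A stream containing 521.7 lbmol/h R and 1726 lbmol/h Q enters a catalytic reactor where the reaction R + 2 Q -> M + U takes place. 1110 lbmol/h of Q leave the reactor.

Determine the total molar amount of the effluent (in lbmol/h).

1940 lbmol/h

For Q: n = n₀ − 2ξ → 1110 = 1726 − 2ξ, giving ξ = 308 lbmol/h.
Outlet amounts (n = n₀ + ν ξ):
  R: 521.7 − 1(308) = 213.7
  Q: 1726 − 2(308) = 1110
  M: 0 + 1(308) = 308
  U: 0 + 1(308) = 308
Total out = 213.7 + 1110 + 308 + 308 = 1940 lbmol/h.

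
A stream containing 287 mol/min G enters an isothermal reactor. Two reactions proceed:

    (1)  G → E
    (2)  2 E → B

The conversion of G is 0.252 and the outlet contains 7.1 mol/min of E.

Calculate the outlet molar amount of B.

32.6 mol/min

Conversion of G: G consumed = 1ξ₁ = 0.252 × 287 → ξ₁ = 72.32 mol/min.
E balance: n_E = 0 + 1ξ₁ − 2ξ₂ = 7.1 → ξ₂ = (1·72.32 − 7.1)/2 = 32.61 mol/min.
Outlet amounts (n = n₀ + Σ ν·ξ):
  G: 287 − 1(72.32) = 214.7
  E: 0 + 1(72.32) − 2(32.61) = 7.1
  B: 0 + 1(32.61) = 32.61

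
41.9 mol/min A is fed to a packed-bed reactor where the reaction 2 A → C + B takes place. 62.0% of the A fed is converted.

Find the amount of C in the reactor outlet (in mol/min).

13 mol/min

A reacted = 0.62 × 41.9 = 25.98 mol/min; ν_A = −2, so ξ = 25.98/2 = 12.99 mol/min.
Outlet amounts (n = n₀ + ν ξ):
  A: 41.9 − 2(12.99) = 15.92
  C: 0 + 1(12.99) = 12.99
  B: 0 + 1(12.99) = 12.99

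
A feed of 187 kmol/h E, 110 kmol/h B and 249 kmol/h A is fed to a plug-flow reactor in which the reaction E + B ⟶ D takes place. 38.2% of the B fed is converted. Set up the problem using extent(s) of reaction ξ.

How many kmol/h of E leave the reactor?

B reacted = 0.382 × 110 = 42.02 kmol/h; ν_B = −1, so ξ = 42.02/1 = 42.02 kmol/h.
Outlet amounts (n = n₀ + ν ξ):
  E: 187 − 1(42.02) = 145
  B: 110 − 1(42.02) = 67.98
  D: 0 + 1(42.02) = 42.02
  A: 249 (inert)

145 kmol/h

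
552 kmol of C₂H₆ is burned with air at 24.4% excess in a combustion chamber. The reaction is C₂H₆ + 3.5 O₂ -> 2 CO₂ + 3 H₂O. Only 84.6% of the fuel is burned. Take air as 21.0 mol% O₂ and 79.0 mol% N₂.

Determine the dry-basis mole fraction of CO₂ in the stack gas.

Stoichiometric O₂ = 3.5 × 552 = 1932 kmol; O₂ fed = 1932 × 1.244 = 2403 kmol.
N₂ fed = 2403 × 79/21 = 9041 kmol.
Fuel reacted = 0.846 × 552 → ξ = 467 kmol.
Outlet (n = n₀ + ν ξ):
  C₂H₆: 552 − 1(467) = 85.01
  O₂: 2403 − 3.5(467) = 768.9
  N₂: 9041 (inert)
  CO₂: 0 + 2(467) = 934
  H₂O: 0 + 3(467) = 1401
Dry total = 10830 kmol; y_CO₂ (dry) = 934 / 10830 = 0.08625.

0.0862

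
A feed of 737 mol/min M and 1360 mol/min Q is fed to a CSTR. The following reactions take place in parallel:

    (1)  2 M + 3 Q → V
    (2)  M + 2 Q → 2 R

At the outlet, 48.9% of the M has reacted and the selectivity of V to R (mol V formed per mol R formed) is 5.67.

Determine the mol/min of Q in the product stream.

812 mol/min

Conversion of M: M consumed = 0.489 × 737 = 360.4 mol/min = 2ξ₁ + 1ξ₂.
Selectivity: 1ξ₁ / (2ξ₂) = 5.67 → ξ₁ = 11.34 ξ₂.
Substitute: (2·11.34 + 1) ξ₂ = 360.4 → ξ₂ = 15.22 mol/min, ξ₁ = 172.6 mol/min.
Outlet amounts (n = n₀ + Σ ν·ξ):
  M: 737 − 2(172.6) − 1(15.22) = 376.6
  Q: 1360 − 3(172.6) − 2(15.22) = 811.8
  V: 0 + 1(172.6) = 172.6
  R: 0 + 2(15.22) = 30.44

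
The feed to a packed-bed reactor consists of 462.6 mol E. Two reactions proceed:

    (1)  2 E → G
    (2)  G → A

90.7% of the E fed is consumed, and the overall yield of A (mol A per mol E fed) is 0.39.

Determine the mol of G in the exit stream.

29.4 mol

Conversion of E: E consumed = 2ξ₁ = 0.907 × 462.6 → ξ₁ = 209.8 mol.
Yield of A: 1ξ₂ / 462.6 = 0.39 → ξ₂ = 180.4 mol.
Outlet amounts (n = n₀ + Σ ν·ξ):
  E: 462.6 − 2(209.8) = 43.02
  G: 0 + 1(209.8) − 1(180.4) = 29.38
  A: 0 + 1(180.4) = 180.4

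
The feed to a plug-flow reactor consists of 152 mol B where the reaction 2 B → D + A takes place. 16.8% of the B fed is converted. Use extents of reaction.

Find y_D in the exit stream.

B reacted = 0.168 × 152 = 25.54 mol; ν_B = −2, so ξ = 25.54/2 = 12.77 mol.
Outlet amounts (n = n₀ + ν ξ):
  B: 152 − 2(12.77) = 126.5
  D: 0 + 1(12.77) = 12.77
  A: 0 + 1(12.77) = 12.77
Total out = 152 mol; y_D = 12.77 / 152 = 0.084.

0.084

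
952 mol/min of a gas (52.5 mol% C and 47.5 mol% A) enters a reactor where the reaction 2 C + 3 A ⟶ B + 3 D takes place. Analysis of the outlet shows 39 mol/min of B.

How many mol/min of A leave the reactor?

For B: n = n₀ + 1ξ → 39 = 0 + 1ξ, giving ξ = 39 mol/min.
Outlet amounts (n = n₀ + ν ξ):
  C: 499.8 − 2(39) = 421.8
  A: 452.2 − 3(39) = 335.2
  B: 0 + 1(39) = 39
  D: 0 + 3(39) = 117

335 mol/min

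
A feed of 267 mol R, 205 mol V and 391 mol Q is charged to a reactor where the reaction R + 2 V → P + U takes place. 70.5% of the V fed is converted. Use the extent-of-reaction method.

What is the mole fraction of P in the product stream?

0.0914

V reacted = 0.705 × 205 = 144.5 mol; ν_V = −2, so ξ = 144.5/2 = 72.26 mol.
Outlet amounts (n = n₀ + ν ξ):
  R: 267 − 1(72.26) = 194.7
  V: 205 − 2(72.26) = 60.47
  P: 0 + 1(72.26) = 72.26
  U: 0 + 1(72.26) = 72.26
  Q: 391 (inert)
Total out = 790.7 mol; y_P = 72.26 / 790.7 = 0.09139.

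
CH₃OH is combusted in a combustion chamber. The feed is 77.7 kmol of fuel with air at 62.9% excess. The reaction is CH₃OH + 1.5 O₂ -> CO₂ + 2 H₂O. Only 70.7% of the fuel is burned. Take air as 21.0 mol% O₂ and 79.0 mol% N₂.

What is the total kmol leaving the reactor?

Stoichiometric O₂ = 1.5 × 77.7 = 116.6 kmol; O₂ fed = 116.6 × 1.629 = 189.9 kmol.
N₂ fed = 189.9 × 79/21 = 714.2 kmol.
Fuel reacted = 0.707 × 77.7 → ξ = 54.93 kmol.
Outlet (n = n₀ + ν ξ):
  CH₃OH: 77.7 − 1(54.93) = 22.77
  O₂: 189.9 − 1.5(54.93) = 107.5
  N₂: 714.2 (inert)
  CO₂: 0 + 1(54.93) = 54.93
  H₂O: 0 + 2(54.93) = 109.9
Total out = 22.77 + 107.5 + 714.2 + 54.93 + 109.9 = 1009 kmol.

1010 kmol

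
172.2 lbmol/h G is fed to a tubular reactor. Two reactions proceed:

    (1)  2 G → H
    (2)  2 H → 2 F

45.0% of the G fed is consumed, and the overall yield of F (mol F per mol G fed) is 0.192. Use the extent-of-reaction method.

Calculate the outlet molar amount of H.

5.68 lbmol/h

Conversion of G: G consumed = 2ξ₁ = 0.45 × 172.2 → ξ₁ = 38.74 lbmol/h.
Yield of F: 2ξ₂ / 172.2 = 0.192 → ξ₂ = 16.53 lbmol/h.
Outlet amounts (n = n₀ + Σ ν·ξ):
  G: 172.2 − 2(38.74) = 94.71
  H: 0 + 1(38.74) − 2(16.53) = 5.683
  F: 0 + 2(16.53) = 33.06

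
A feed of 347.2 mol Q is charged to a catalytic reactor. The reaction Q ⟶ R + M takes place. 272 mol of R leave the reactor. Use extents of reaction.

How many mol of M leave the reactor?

For R: n = n₀ + 1ξ → 272 = 0 + 1ξ, giving ξ = 272 mol.
Outlet amounts (n = n₀ + ν ξ):
  Q: 347.2 − 1(272) = 75.2
  R: 0 + 1(272) = 272
  M: 0 + 1(272) = 272

272 mol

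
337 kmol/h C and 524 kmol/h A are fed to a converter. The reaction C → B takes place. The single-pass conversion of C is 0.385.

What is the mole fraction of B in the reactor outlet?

0.151

C reacted = 0.385 × 337 = 129.7 kmol/h; ν_C = −1, so ξ = 129.7/1 = 129.7 kmol/h.
Outlet amounts (n = n₀ + ν ξ):
  C: 337 − 1(129.7) = 207.3
  B: 0 + 1(129.7) = 129.7
  A: 524 (inert)
Total out = 861 kmol/h; y_B = 129.7 / 861 = 0.1507.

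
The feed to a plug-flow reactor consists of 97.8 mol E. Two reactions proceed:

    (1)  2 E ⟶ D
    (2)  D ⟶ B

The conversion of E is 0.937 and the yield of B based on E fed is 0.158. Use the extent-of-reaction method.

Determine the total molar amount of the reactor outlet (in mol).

52 mol

Conversion of E: E consumed = 2ξ₁ = 0.937 × 97.8 → ξ₁ = 45.82 mol.
Yield of B: 1ξ₂ / 97.8 = 0.158 → ξ₂ = 15.45 mol.
Outlet amounts (n = n₀ + Σ ν·ξ):
  E: 97.8 − 2(45.82) = 6.161
  D: 0 + 1(45.82) − 1(15.45) = 30.37
  B: 0 + 1(15.45) = 15.45
Total out = 6.161 + 30.37 + 15.45 = 51.98 mol.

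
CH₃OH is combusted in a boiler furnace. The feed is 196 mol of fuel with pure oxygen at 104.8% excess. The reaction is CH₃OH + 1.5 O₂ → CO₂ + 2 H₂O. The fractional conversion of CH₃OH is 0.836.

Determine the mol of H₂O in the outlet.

328 mol

Stoichiometric O₂ = 1.5 × 196 = 294 mol; O₂ fed = 294 × 2.048 = 602.1 mol.
Fuel reacted = 0.836 × 196 → ξ = 163.9 mol.
Outlet (n = n₀ + ν ξ):
  CH₃OH: 196 − 1(163.9) = 32.14
  O₂: 602.1 − 1.5(163.9) = 356.3
  CO₂: 0 + 1(163.9) = 163.9
  H₂O: 0 + 2(163.9) = 327.7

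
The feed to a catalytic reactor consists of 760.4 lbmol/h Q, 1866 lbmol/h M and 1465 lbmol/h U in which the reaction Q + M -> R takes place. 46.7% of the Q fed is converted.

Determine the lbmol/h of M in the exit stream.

Q reacted = 0.467 × 760.4 = 355.1 lbmol/h; ν_Q = −1, so ξ = 355.1/1 = 355.1 lbmol/h.
Outlet amounts (n = n₀ + ν ξ):
  Q: 760.4 − 1(355.1) = 405.3
  M: 1866 − 1(355.1) = 1511
  R: 0 + 1(355.1) = 355.1
  U: 1465 (inert)

1510 lbmol/h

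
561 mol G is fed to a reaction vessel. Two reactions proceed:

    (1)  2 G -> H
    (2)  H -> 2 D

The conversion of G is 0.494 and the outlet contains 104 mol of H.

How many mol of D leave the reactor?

69.1 mol

Conversion of G: G consumed = 2ξ₁ = 0.494 × 561 → ξ₁ = 138.6 mol.
H balance: n_H = 0 + 1ξ₁ − 1ξ₂ = 104 → ξ₂ = (1·138.6 − 104)/1 = 34.57 mol.
Outlet amounts (n = n₀ + Σ ν·ξ):
  G: 561 − 2(138.6) = 283.9
  H: 0 + 1(138.6) − 1(34.57) = 104
  D: 0 + 2(34.57) = 69.13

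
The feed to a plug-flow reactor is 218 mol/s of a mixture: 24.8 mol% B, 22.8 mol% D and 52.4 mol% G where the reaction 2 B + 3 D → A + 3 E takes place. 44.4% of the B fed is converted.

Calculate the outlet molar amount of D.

B reacted = 0.444 × 54.06 = 24 mol/s; ν_B = −2, so ξ = 24/2 = 12 mol/s.
Outlet amounts (n = n₀ + ν ξ):
  B: 54.06 − 2(12) = 30.06
  D: 49.7 − 3(12) = 13.7
  A: 0 + 1(12) = 12
  E: 0 + 3(12) = 36.01
  G: 114.2 (inert)

13.7 mol/s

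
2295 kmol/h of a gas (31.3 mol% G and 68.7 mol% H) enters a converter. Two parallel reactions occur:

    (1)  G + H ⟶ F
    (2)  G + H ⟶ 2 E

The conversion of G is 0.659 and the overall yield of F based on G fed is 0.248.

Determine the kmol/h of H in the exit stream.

Yield of F: 1ξ₁ / 718.3 = 0.248 → ξ₁ = 178.1 kmol/h.
Conversion of G: 1ξ₁ + 1ξ₂ = 0.659 × 718.3 = 473.4 → ξ₂ = 295.2 kmol/h.
Outlet amounts (n = n₀ + Σ ν·ξ):
  G: 718.3 − 1(178.1) − 1(295.2) = 245
  H: 1577 − 1(178.1) − 1(295.2) = 1103
  F: 0 + 1(178.1) = 178.1
  E: 0 + 2(295.2) = 590.5

1100 kmol/h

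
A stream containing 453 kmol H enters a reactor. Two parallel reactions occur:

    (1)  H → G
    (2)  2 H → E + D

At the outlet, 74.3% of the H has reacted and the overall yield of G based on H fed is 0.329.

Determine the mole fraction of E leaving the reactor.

Yield of G: 1ξ₁ / 453 = 0.329 → ξ₁ = 149 kmol.
Conversion of H: 1ξ₁ + 2ξ₂ = 0.743 × 453 = 336.6 → ξ₂ = 93.77 kmol.
Outlet amounts (n = n₀ + Σ ν·ξ):
  H: 453 − 1(149) − 2(93.77) = 116.4
  G: 0 + 1(149) = 149
  E: 0 + 1(93.77) = 93.77
  D: 0 + 1(93.77) = 93.77
Total out = 453 kmol; y_E = 93.77 / 453 = 0.207.

0.207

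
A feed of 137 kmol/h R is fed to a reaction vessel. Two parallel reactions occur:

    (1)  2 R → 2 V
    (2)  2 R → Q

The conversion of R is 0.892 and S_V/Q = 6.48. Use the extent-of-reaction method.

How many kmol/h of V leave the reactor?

Conversion of R: R consumed = 0.892 × 137 = 122.2 kmol/h = 2ξ₁ + 2ξ₂.
Selectivity: 2ξ₁ / (1ξ₂) = 6.48 → ξ₁ = 3.24 ξ₂.
Substitute: (2·3.24 + 2) ξ₂ = 122.2 → ξ₂ = 14.41 kmol/h, ξ₁ = 46.69 kmol/h.
Outlet amounts (n = n₀ + Σ ν·ξ):
  R: 137 − 2(46.69) − 2(14.41) = 14.8
  V: 0 + 2(46.69) = 93.38
  Q: 0 + 1(14.41) = 14.41

93.4 kmol/h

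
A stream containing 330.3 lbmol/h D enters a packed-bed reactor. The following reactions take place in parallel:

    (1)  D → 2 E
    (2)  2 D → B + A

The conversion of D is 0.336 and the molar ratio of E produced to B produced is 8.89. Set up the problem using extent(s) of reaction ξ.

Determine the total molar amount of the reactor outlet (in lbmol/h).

Conversion of D: D consumed = 0.336 × 330.3 = 111 lbmol/h = 1ξ₁ + 2ξ₂.
Selectivity: 2ξ₁ / (1ξ₂) = 8.89 → ξ₁ = 4.445 ξ₂.
Substitute: (1·4.445 + 2) ξ₂ = 111 → ξ₂ = 17.22 lbmol/h, ξ₁ = 76.54 lbmol/h.
Outlet amounts (n = n₀ + Σ ν·ξ):
  D: 330.3 − 1(76.54) − 2(17.22) = 219.3
  E: 0 + 2(76.54) = 153.1
  B: 0 + 1(17.22) = 17.22
  A: 0 + 1(17.22) = 17.22
Total out = 219.3 + 153.1 + 17.22 + 17.22 = 406.8 lbmol/h.

407 lbmol/h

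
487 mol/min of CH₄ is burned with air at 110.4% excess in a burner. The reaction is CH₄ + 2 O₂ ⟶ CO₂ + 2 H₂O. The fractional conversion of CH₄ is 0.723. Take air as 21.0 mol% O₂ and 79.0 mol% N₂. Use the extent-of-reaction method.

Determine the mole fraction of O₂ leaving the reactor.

0.131

Stoichiometric O₂ = 2 × 487 = 974 mol/min; O₂ fed = 974 × 2.104 = 2049 mol/min.
N₂ fed = 2049 × 79/21 = 7709 mol/min.
Fuel reacted = 0.723 × 487 → ξ = 352.1 mol/min.
Outlet (n = n₀ + ν ξ):
  CH₄: 487 − 1(352.1) = 134.9
  O₂: 2049 − 2(352.1) = 1345
  N₂: 7709 (inert)
  CO₂: 0 + 1(352.1) = 352.1
  H₂O: 0 + 2(352.1) = 704.2
Total out = 10250 mol/min; y_O₂ = 1345 / 10250 = 0.1313.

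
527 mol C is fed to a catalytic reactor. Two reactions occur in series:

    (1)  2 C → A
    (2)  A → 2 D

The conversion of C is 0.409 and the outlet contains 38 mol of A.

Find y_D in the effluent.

0.285

Conversion of C: C consumed = 2ξ₁ = 0.409 × 527 → ξ₁ = 107.8 mol.
A balance: n_A = 0 + 1ξ₁ − 1ξ₂ = 38 → ξ₂ = (1·107.8 − 38)/1 = 69.77 mol.
Outlet amounts (n = n₀ + Σ ν·ξ):
  C: 527 − 2(107.8) = 311.5
  A: 0 + 1(107.8) − 1(69.77) = 38
  D: 0 + 2(69.77) = 139.5
Total out = 489 mol; y_D = 139.5 / 489 = 0.2854.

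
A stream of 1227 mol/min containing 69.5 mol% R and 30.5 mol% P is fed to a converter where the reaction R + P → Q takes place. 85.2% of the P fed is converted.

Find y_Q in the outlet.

0.351

P reacted = 0.852 × 374.2 = 318.8 mol/min; ν_P = −1, so ξ = 318.8/1 = 318.8 mol/min.
Outlet amounts (n = n₀ + ν ξ):
  R: 852.8 − 1(318.8) = 533.9
  P: 374.2 − 1(318.8) = 55.39
  Q: 0 + 1(318.8) = 318.8
Total out = 908.2 mol/min; y_Q = 318.8 / 908.2 = 0.3511.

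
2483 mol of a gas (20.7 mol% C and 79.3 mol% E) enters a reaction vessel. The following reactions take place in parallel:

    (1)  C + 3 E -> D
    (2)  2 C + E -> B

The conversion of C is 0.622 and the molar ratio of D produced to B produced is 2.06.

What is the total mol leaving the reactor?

1840 mol

Conversion of C: C consumed = 0.622 × 514 = 319.7 mol = 1ξ₁ + 2ξ₂.
Selectivity: 1ξ₁ / (1ξ₂) = 2.06 → ξ₁ = 2.06 ξ₂.
Substitute: (1·2.06 + 2) ξ₂ = 319.7 → ξ₂ = 78.74 mol, ξ₁ = 162.2 mol.
Outlet amounts (n = n₀ + Σ ν·ξ):
  C: 514 − 1(162.2) − 2(78.74) = 194.3
  E: 1969 − 3(162.2) − 1(78.74) = 1404
  D: 0 + 1(162.2) = 162.2
  B: 0 + 1(78.74) = 78.74
Total out = 194.3 + 1404 + 162.2 + 78.74 = 1839 mol.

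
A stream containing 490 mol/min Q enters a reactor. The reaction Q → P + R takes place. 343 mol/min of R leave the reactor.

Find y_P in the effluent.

0.412

For R: n = n₀ + 1ξ → 343 = 0 + 1ξ, giving ξ = 343 mol/min.
Outlet amounts (n = n₀ + ν ξ):
  Q: 490 − 1(343) = 147
  P: 0 + 1(343) = 343
  R: 0 + 1(343) = 343
Total out = 833 mol/min; y_P = 343 / 833 = 0.4118.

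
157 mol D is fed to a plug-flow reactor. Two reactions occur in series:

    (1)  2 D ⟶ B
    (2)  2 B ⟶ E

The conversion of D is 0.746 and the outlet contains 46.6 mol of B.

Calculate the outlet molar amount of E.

Conversion of D: D consumed = 2ξ₁ = 0.746 × 157 → ξ₁ = 58.56 mol.
B balance: n_B = 0 + 1ξ₁ − 2ξ₂ = 46.6 → ξ₂ = (1·58.56 − 46.6)/2 = 5.98 mol.
Outlet amounts (n = n₀ + Σ ν·ξ):
  D: 157 − 2(58.56) = 39.88
  B: 0 + 1(58.56) − 2(5.98) = 46.6
  E: 0 + 1(5.98) = 5.98

5.98 mol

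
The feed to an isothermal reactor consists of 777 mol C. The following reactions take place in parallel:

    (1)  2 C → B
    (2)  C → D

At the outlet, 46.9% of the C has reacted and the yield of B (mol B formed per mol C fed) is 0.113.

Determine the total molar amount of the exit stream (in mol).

Yield of B: 1ξ₁ / 777 = 0.113 → ξ₁ = 87.8 mol.
Conversion of C: 2ξ₁ + 1ξ₂ = 0.469 × 777 = 364.4 → ξ₂ = 188.8 mol.
Outlet amounts (n = n₀ + Σ ν·ξ):
  C: 777 − 2(87.8) − 1(188.8) = 412.6
  B: 0 + 1(87.8) = 87.8
  D: 0 + 1(188.8) = 188.8
Total out = 412.6 + 87.8 + 188.8 = 689.2 mol.

689 mol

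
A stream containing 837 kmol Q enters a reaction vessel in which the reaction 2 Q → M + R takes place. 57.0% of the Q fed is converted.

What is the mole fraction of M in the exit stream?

0.285

Q reacted = 0.57 × 837 = 477.1 kmol; ν_Q = −2, so ξ = 477.1/2 = 238.5 kmol.
Outlet amounts (n = n₀ + ν ξ):
  Q: 837 − 2(238.5) = 359.9
  M: 0 + 1(238.5) = 238.5
  R: 0 + 1(238.5) = 238.5
Total out = 837 kmol; y_M = 238.5 / 837 = 0.285.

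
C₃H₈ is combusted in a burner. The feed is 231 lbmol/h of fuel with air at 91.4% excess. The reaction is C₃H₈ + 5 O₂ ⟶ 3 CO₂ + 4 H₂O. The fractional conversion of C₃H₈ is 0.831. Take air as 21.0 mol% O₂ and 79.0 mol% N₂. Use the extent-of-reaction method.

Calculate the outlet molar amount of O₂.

Stoichiometric O₂ = 5 × 231 = 1155 lbmol/h; O₂ fed = 1155 × 1.914 = 2211 lbmol/h.
N₂ fed = 2211 × 79/21 = 8316 lbmol/h.
Fuel reacted = 0.831 × 231 → ξ = 192 lbmol/h.
Outlet (n = n₀ + ν ξ):
  C₃H₈: 231 − 1(192) = 39.04
  O₂: 2211 − 5(192) = 1251
  N₂: 8316 (inert)
  CO₂: 0 + 3(192) = 575.9
  H₂O: 0 + 4(192) = 767.8

1250 lbmol/h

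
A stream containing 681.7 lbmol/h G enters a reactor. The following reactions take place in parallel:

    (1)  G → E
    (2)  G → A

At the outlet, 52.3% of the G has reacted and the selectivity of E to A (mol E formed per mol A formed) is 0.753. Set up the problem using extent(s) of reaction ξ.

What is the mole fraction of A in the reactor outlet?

Conversion of G: G consumed = 0.523 × 681.7 = 356.5 lbmol/h = 1ξ₁ + 1ξ₂.
Selectivity: 1ξ₁ / (1ξ₂) = 0.753 → ξ₁ = 0.753 ξ₂.
Substitute: (1·0.753 + 1) ξ₂ = 356.5 → ξ₂ = 203.4 lbmol/h, ξ₁ = 153.1 lbmol/h.
Outlet amounts (n = n₀ + Σ ν·ξ):
  G: 681.7 − 1(153.1) − 1(203.4) = 325.2
  E: 0 + 1(153.1) = 153.1
  A: 0 + 1(203.4) = 203.4
Total out = 681.7 lbmol/h; y_A = 203.4 / 681.7 = 0.2983.

0.298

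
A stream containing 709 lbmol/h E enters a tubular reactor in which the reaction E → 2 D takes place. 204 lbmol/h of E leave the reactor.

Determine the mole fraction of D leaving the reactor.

For E: n = n₀ − 1ξ → 204 = 709 − 1ξ, giving ξ = 505 lbmol/h.
Outlet amounts (n = n₀ + ν ξ):
  E: 709 − 1(505) = 204
  D: 0 + 2(505) = 1010
Total out = 1214 lbmol/h; y_D = 1010 / 1214 = 0.832.

0.832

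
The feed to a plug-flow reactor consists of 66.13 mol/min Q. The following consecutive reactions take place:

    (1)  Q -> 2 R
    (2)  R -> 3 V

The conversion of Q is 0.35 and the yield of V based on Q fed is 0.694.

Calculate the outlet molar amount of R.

Conversion of Q: Q consumed = 1ξ₁ = 0.35 × 66.13 → ξ₁ = 23.15 mol/min.
Yield of V: 3ξ₂ / 66.13 = 0.694 → ξ₂ = 15.3 mol/min.
Outlet amounts (n = n₀ + Σ ν·ξ):
  Q: 66.13 − 1(23.15) = 42.98
  R: 0 + 2(23.15) − 1(15.3) = 30.99
  V: 0 + 3(15.3) = 45.89

31 mol/min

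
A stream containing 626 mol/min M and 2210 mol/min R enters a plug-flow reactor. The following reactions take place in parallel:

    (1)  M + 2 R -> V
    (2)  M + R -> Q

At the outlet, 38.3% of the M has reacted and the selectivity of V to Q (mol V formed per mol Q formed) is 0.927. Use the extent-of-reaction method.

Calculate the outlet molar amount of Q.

124 mol/min

Conversion of M: M consumed = 0.383 × 626 = 239.8 mol/min = 1ξ₁ + 1ξ₂.
Selectivity: 1ξ₁ / (1ξ₂) = 0.927 → ξ₁ = 0.927 ξ₂.
Substitute: (1·0.927 + 1) ξ₂ = 239.8 → ξ₂ = 124.4 mol/min, ξ₁ = 115.3 mol/min.
Outlet amounts (n = n₀ + Σ ν·ξ):
  M: 626 − 1(115.3) − 1(124.4) = 386.2
  R: 2210 − 2(115.3) − 1(124.4) = 1855
  V: 0 + 1(115.3) = 115.3
  Q: 0 + 1(124.4) = 124.4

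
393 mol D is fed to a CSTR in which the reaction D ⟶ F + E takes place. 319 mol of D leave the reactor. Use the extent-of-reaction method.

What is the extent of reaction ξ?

For D: n = n₀ − 1ξ → 319 = 393 − 1ξ, giving ξ = 74 mol.
Outlet amounts (n = n₀ + ν ξ):
  D: 393 − 1(74) = 319
  F: 0 + 1(74) = 74
  E: 0 + 1(74) = 74

ξ = 74 mol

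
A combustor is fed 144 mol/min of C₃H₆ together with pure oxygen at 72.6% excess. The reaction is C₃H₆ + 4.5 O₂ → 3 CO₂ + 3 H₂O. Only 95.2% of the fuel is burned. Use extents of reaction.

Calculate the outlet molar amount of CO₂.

411 mol/min

Stoichiometric O₂ = 4.5 × 144 = 648 mol/min; O₂ fed = 648 × 1.726 = 1118 mol/min.
Fuel reacted = 0.952 × 144 → ξ = 137.1 mol/min.
Outlet (n = n₀ + ν ξ):
  C₃H₆: 144 − 1(137.1) = 6.912
  O₂: 1118 − 4.5(137.1) = 501.6
  CO₂: 0 + 3(137.1) = 411.3
  H₂O: 0 + 3(137.1) = 411.3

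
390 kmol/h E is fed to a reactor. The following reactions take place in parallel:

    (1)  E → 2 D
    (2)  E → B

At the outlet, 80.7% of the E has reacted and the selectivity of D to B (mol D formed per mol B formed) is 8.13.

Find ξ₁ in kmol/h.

Conversion of E: E consumed = 0.807 × 390 = 314.7 kmol/h = 1ξ₁ + 1ξ₂.
Selectivity: 2ξ₁ / (1ξ₂) = 8.13 → ξ₁ = 4.065 ξ₂.
Substitute: (1·4.065 + 1) ξ₂ = 314.7 → ξ₂ = 62.14 kmol/h, ξ₁ = 252.6 kmol/h.
Outlet amounts (n = n₀ + Σ ν·ξ):
  E: 390 − 1(252.6) − 1(62.14) = 75.27
  D: 0 + 2(252.6) = 505.2
  B: 0 + 1(62.14) = 62.14

ξ₁ = 253 kmol/h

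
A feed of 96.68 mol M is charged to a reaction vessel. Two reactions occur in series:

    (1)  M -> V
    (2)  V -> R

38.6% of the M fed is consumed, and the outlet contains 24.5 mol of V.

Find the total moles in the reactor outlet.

96.7 mol

Conversion of M: M consumed = 1ξ₁ = 0.386 × 96.68 → ξ₁ = 37.32 mol.
V balance: n_V = 0 + 1ξ₁ − 1ξ₂ = 24.5 → ξ₂ = (1·37.32 − 24.5)/1 = 12.82 mol.
Outlet amounts (n = n₀ + Σ ν·ξ):
  M: 96.68 − 1(37.32) = 59.36
  V: 0 + 1(37.32) − 1(12.82) = 24.5
  R: 0 + 1(12.82) = 12.82
Total out = 59.36 + 24.5 + 12.82 = 96.68 mol.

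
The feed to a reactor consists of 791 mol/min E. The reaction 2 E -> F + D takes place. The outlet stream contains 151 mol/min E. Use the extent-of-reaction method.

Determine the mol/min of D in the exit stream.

For E: n = n₀ − 2ξ → 151 = 791 − 2ξ, giving ξ = 320 mol/min.
Outlet amounts (n = n₀ + ν ξ):
  E: 791 − 2(320) = 151
  F: 0 + 1(320) = 320
  D: 0 + 1(320) = 320

320 mol/min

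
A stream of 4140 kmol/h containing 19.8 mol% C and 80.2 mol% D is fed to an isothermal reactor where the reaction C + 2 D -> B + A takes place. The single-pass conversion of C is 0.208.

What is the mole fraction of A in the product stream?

C reacted = 0.208 × 819.7 = 170.5 kmol/h; ν_C = −1, so ξ = 170.5/1 = 170.5 kmol/h.
Outlet amounts (n = n₀ + ν ξ):
  C: 819.7 − 1(170.5) = 649.2
  D: 3320 − 2(170.5) = 2979
  B: 0 + 1(170.5) = 170.5
  A: 0 + 1(170.5) = 170.5
Total out = 3969 kmol/h; y_A = 170.5 / 3969 = 0.04295.

0.043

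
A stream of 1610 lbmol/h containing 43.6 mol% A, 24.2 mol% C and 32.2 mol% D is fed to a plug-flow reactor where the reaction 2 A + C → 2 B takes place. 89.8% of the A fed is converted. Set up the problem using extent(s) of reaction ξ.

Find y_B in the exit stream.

A reacted = 0.898 × 702 = 630.4 lbmol/h; ν_A = −2, so ξ = 630.4/2 = 315.2 lbmol/h.
Outlet amounts (n = n₀ + ν ξ):
  A: 702 − 2(315.2) = 71.6
  C: 389.6 − 1(315.2) = 74.44
  B: 0 + 2(315.2) = 630.4
  D: 518.4 (inert)
Total out = 1295 lbmol/h; y_B = 630.4 / 1295 = 0.4868.

0.487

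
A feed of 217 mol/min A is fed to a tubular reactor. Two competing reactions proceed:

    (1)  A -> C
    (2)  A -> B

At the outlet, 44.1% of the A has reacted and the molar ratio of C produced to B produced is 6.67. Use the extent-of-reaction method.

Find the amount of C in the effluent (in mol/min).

83.2 mol/min

Conversion of A: A consumed = 0.441 × 217 = 95.7 mol/min = 1ξ₁ + 1ξ₂.
Selectivity: 1ξ₁ / (1ξ₂) = 6.67 → ξ₁ = 6.67 ξ₂.
Substitute: (1·6.67 + 1) ξ₂ = 95.7 → ξ₂ = 12.48 mol/min, ξ₁ = 83.22 mol/min.
Outlet amounts (n = n₀ + Σ ν·ξ):
  A: 217 − 1(83.22) − 1(12.48) = 121.3
  C: 0 + 1(83.22) = 83.22
  B: 0 + 1(12.48) = 12.48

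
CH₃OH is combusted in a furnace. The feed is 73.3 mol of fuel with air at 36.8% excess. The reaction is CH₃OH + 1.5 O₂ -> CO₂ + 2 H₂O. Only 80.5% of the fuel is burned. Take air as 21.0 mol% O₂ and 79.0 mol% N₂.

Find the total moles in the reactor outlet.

819 mol

Stoichiometric O₂ = 1.5 × 73.3 = 109.9 mol; O₂ fed = 109.9 × 1.368 = 150.4 mol.
N₂ fed = 150.4 × 79/21 = 565.8 mol.
Fuel reacted = 0.805 × 73.3 → ξ = 59.01 mol.
Outlet (n = n₀ + ν ξ):
  CH₃OH: 73.3 − 1(59.01) = 14.29
  O₂: 150.4 − 1.5(59.01) = 61.9
  N₂: 565.8 (inert)
  CO₂: 0 + 1(59.01) = 59.01
  H₂O: 0 + 2(59.01) = 118
Total out = 14.29 + 61.9 + 565.8 + 59.01 + 118 = 819 mol.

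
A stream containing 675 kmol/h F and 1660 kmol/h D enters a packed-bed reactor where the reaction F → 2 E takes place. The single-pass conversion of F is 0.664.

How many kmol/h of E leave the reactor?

896 kmol/h

F reacted = 0.664 × 675 = 448.2 kmol/h; ν_F = −1, so ξ = 448.2/1 = 448.2 kmol/h.
Outlet amounts (n = n₀ + ν ξ):
  F: 675 − 1(448.2) = 226.8
  E: 0 + 2(448.2) = 896.4
  D: 1660 (inert)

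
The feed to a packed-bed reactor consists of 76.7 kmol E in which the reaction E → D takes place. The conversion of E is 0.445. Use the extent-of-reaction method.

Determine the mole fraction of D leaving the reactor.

0.445

E reacted = 0.445 × 76.7 = 34.13 kmol; ν_E = −1, so ξ = 34.13/1 = 34.13 kmol.
Outlet amounts (n = n₀ + ν ξ):
  E: 76.7 − 1(34.13) = 42.57
  D: 0 + 1(34.13) = 34.13
Total out = 76.7 kmol; y_D = 34.13 / 76.7 = 0.445.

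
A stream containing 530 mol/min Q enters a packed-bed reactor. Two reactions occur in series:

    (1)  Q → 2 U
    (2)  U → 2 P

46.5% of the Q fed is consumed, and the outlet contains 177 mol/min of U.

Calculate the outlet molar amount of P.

Conversion of Q: Q consumed = 1ξ₁ = 0.465 × 530 → ξ₁ = 246.5 mol/min.
U balance: n_U = 0 + 2ξ₁ − 1ξ₂ = 177 → ξ₂ = (2·246.5 − 177)/1 = 315.9 mol/min.
Outlet amounts (n = n₀ + Σ ν·ξ):
  Q: 530 − 1(246.5) = 283.5
  U: 0 + 2(246.5) − 1(315.9) = 177
  P: 0 + 2(315.9) = 631.8

632 mol/min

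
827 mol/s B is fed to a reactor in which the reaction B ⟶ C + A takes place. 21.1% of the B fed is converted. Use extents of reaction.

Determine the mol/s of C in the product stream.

174 mol/s

B reacted = 0.211 × 827 = 174.5 mol/s; ν_B = −1, so ξ = 174.5/1 = 174.5 mol/s.
Outlet amounts (n = n₀ + ν ξ):
  B: 827 − 1(174.5) = 652.5
  C: 0 + 1(174.5) = 174.5
  A: 0 + 1(174.5) = 174.5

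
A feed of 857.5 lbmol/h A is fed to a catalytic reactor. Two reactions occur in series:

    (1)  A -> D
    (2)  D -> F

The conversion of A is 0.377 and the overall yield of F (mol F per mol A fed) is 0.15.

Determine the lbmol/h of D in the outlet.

Conversion of A: A consumed = 1ξ₁ = 0.377 × 857.5 → ξ₁ = 323.3 lbmol/h.
Yield of F: 1ξ₂ / 857.5 = 0.15 → ξ₂ = 128.6 lbmol/h.
Outlet amounts (n = n₀ + Σ ν·ξ):
  A: 857.5 − 1(323.3) = 534.2
  D: 0 + 1(323.3) − 1(128.6) = 194.7
  F: 0 + 1(128.6) = 128.6

195 lbmol/h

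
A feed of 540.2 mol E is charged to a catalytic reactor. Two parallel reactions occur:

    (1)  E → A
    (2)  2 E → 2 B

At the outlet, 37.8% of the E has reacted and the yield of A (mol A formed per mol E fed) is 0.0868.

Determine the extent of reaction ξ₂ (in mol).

Yield of A: 1ξ₁ / 540.2 = 0.0868 → ξ₁ = 46.89 mol.
Conversion of E: 1ξ₁ + 2ξ₂ = 0.378 × 540.2 = 204.2 → ξ₂ = 78.65 mol.
Outlet amounts (n = n₀ + Σ ν·ξ):
  E: 540.2 − 1(46.89) − 2(78.65) = 336
  A: 0 + 1(46.89) = 46.89
  B: 0 + 2(78.65) = 157.3

ξ₂ = 78.7 mol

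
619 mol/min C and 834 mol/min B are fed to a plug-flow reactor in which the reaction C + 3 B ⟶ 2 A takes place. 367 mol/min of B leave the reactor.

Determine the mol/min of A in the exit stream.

311 mol/min

For B: n = n₀ − 3ξ → 367 = 834 − 3ξ, giving ξ = 155.7 mol/min.
Outlet amounts (n = n₀ + ν ξ):
  C: 619 − 1(155.7) = 463.3
  B: 834 − 3(155.7) = 367
  A: 0 + 2(155.7) = 311.3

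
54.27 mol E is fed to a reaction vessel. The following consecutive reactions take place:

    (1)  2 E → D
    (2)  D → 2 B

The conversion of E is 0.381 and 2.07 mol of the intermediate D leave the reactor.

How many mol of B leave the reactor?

Conversion of E: E consumed = 2ξ₁ = 0.381 × 54.27 → ξ₁ = 10.34 mol.
D balance: n_D = 0 + 1ξ₁ − 1ξ₂ = 2.07 → ξ₂ = (1·10.34 − 2.07)/1 = 8.268 mol.
Outlet amounts (n = n₀ + Σ ν·ξ):
  E: 54.27 − 2(10.34) = 33.59
  D: 0 + 1(10.34) − 1(8.268) = 2.07
  B: 0 + 2(8.268) = 16.54

16.5 mol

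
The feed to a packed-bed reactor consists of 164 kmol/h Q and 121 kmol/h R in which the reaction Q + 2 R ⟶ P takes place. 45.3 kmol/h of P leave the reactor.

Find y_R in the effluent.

0.156

For P: n = n₀ + 1ξ → 45.3 = 0 + 1ξ, giving ξ = 45.3 kmol/h.
Outlet amounts (n = n₀ + ν ξ):
  Q: 164 − 1(45.3) = 118.7
  R: 121 − 2(45.3) = 30.4
  P: 0 + 1(45.3) = 45.3
Total out = 194.4 kmol/h; y_R = 30.4 / 194.4 = 0.1564.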